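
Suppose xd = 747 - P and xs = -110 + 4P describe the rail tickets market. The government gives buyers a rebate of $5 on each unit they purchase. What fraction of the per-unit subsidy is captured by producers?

Pre-subsidy: 747 - P = -110 + 4P gives P* = 171.4, x* = 575.6.
With the rebate, buyers effectively pay Pb = Ps − 5, where Ps is the price sellers receive.
Demand in terms of Ps becomes xd = 747 − 1(Ps − 5) = 752 - Ps. Setting this equal to supply: 752 - Ps = -110 + 4Ps, so Ps = 172.4.
Buyers pay Pb = 172.4 − 5 = 167.4; x' = -110 + 4·172.4 = 579.6.
Buyers' price falls by P* − Pb = 171.4 − 167.4 = 4; sellers' price rises by Ps − P* = 172.4 − 171.4 = 1.
So producers capture 1/5 = 0.2 of each unit of subsidy.

Producer share = 0.2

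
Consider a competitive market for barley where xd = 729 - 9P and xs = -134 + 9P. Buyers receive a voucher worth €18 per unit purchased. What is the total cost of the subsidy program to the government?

Government cost = €6813

Pre-subsidy: 729 - 9P = -134 + 9P gives P* = 863/18, x* = 297.5.
With the rebate, buyers effectively pay Pb = Ps − 18, where Ps is the price sellers receive.
Demand in terms of Ps becomes xd = 729 − 9(Ps − 18) = 891 - 9Ps. Setting this equal to supply: 891 - 9Ps = -134 + 9Ps, so Ps = 1025/18.
Buyers pay Pb = 1025/18 − 18 = 701/18; x' = -134 + 9·(1025/18) = 378.5.
Government outlay = subsidy × quantity = 18 × 378.5 = 6813.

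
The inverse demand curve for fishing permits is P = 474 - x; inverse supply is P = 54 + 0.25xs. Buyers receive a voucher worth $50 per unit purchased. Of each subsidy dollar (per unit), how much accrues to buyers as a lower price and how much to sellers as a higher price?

Buyers gain $40 per unit; sellers gain $10 per unit

Pre-subsidy: 474 - x = 54 + 0.25x gives x* = 336 and P* = 138.
With the rebate, buyers effectively pay Pb = Ps − 50, where Ps is the price sellers receive.
On the curves, Pb = 474 - x and Ps = 54 + 0.25x; the wedge Ps − Pb = 50 gives 54 + 0.25x − (474 - x) = 50, so x' = 376.
Then Pb = 474 − 1·376 = 98 and Ps = 54 + 0.25·376 = 148.
Buyers' price falls by P* − Pb = 138 − 98 = 40; sellers' price rises by Ps − P* = 148 − 138 = 10.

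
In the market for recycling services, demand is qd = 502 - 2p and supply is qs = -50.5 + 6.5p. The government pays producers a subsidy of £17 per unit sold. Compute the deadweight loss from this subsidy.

Deadweight loss = £221

Pre-subsidy: 502 - 2p = -50.5 + 6.5p gives p* = 65, q* = 372.
With the subsidy, sellers receive ps = pb + 17 for each unit, where pb is the price buyers pay.
Supply in terms of pb becomes qs = -50.5 + 6.5(pb + 17) = 60 + 6.5pb. Setting this equal to demand: 502 - 2pb = 60 + 6.5pb, so pb = 52.
Sellers receive ps = 52 + 17 = 69; q' = 502 − 2·52 = 398.
The subsidy expands output by 398 − 372 = 26 past the efficient level; on those units the gap between marginal cost and willingness to pay runs from 0 up to 17.
DWL = ½ × 17 × 26 = 221.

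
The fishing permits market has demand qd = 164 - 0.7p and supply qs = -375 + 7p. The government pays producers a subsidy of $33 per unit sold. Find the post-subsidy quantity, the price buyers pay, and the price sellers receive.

q' = 136; buyers pay $40; sellers receive $73

Pre-subsidy: 164 - 0.7p = -375 + 7p gives p* = 70, q* = 115.
With the subsidy, sellers receive ps = pb + 33 for each unit, where pb is the price buyers pay.
Supply in terms of pb becomes qs = -375 + 7(pb + 33) = -144 + 7pb. Setting this equal to demand: 164 - 0.7pb = -144 + 7pb, so pb = 40.
Sellers receive ps = 40 + 33 = 73; q' = 164 − 0.7·40 = 136.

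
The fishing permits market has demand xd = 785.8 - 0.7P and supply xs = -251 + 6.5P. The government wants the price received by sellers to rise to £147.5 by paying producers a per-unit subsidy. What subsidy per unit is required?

At a seller price of 147.5, quantity supplied is -251 + 6.5·147.5 = 707.75.
Buyers absorb 707.75 only when they pay Pb with 785.8 − 0.7·Pb = 707.75, i.e. Pb = 111.5.
s = Ps − Pb = 147.5 − 111.5 = 36.

Required subsidy s = £36 per unit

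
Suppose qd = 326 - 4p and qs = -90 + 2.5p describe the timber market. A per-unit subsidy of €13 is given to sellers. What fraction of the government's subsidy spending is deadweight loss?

DWL / government spending = 1/9

Pre-subsidy: 326 - 4p = -90 + 2.5p gives p* = 64, q* = 70.
With the subsidy, sellers receive ps = pb + 13 for each unit, where pb is the price buyers pay.
Supply in terms of pb becomes qs = -90 + 2.5(pb + 13) = -57.5 + 2.5pb. Setting this equal to demand: 326 - 4pb = -57.5 + 2.5pb, so pb = 59.
Sellers receive ps = 59 + 13 = 72; q' = 326 − 4·59 = 90.
ΔCS = ½(70 + 90)(64 − 59) = 400; ΔPS = ½(70 + 90)(72 − 64) = 640.
Government spending = 13 × 90 = 1170.
DWL = ½ × 13 × (90 − 70) = 130; fraction = 130 / 1170 = 1/9.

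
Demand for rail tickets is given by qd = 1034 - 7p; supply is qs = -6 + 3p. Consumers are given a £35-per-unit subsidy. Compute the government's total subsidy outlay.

Pre-subsidy: 1034 - 7p = -6 + 3p gives p* = 104, q* = 306.
With the rebate, buyers effectively pay pb = ps − 35, where ps is the price sellers receive.
Demand in terms of ps becomes qd = 1034 − 7(ps − 35) = 1279 - 7ps. Setting this equal to supply: 1279 - 7ps = -6 + 3ps, so ps = 128.5.
Buyers pay pb = 128.5 − 35 = 93.5; q' = -6 + 3·128.5 = 379.5.
Government outlay = subsidy × quantity = 35 × 379.5 = 13282.5.

Government cost = £13282.5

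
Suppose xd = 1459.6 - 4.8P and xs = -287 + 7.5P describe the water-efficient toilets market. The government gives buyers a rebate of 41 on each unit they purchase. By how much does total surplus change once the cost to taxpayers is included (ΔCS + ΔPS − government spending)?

Pre-subsidy: 1459.6 - 4.8P = -287 + 7.5P gives P* = 142, x* = 778.
With the rebate, buyers effectively pay Pb = Ps − 41, where Ps is the price sellers receive.
Demand in terms of Ps becomes xd = 1459.6 − 4.8(Ps − 41) = 1656.4 - 4.8Ps. Setting this equal to supply: 1656.4 - 4.8Ps = -287 + 7.5Ps, so Ps = 158.
Buyers pay Pb = 158 − 41 = 117; x' = -287 + 7.5·158 = 898.
ΔCS = ½(778 + 898)(142 − 117) = 20950; ΔPS = ½(778 + 898)(158 − 142) = 13408.
Government spending = 41 × 898 = 36818.
Net change = 20950 + 13408 − 36818 = -2460. The loss equals the DWL triangle ½·41·120.

Net change in total surplus = -2460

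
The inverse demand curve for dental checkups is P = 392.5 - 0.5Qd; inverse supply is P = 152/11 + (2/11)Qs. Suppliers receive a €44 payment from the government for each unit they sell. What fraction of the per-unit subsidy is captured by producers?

Pre-subsidy: 392.5 - 0.5Q = 152/11 + (2/11)Q gives Q* = 555.4 and P* = 114.8.
With the subsidy, sellers receive Ps = Pb + 44 for each unit, where Pb is the price buyers pay.
On the curves, Pb = 392.5 - 0.5Q and Ps = 152/11 + (2/11)Q; the wedge Ps − Pb = 44 gives 152/11 + (2/11)Q − (392.5 - 0.5Q) = 44, so Q' = 9299/15.
Then Pb = 392.5 − 0.5·(9299/15) = 1238/15 and Ps = 152/11 + (2/11)·(9299/15) = 1898/15.
Buyers' price falls by P* − Pb = 114.8 − 1238/15 = 484/15; sellers' price rises by Ps − P* = 1898/15 − 114.8 = 176/15.
So producers capture (176/15)/44 = 4/15 of each unit of subsidy.

Producer share = 4/15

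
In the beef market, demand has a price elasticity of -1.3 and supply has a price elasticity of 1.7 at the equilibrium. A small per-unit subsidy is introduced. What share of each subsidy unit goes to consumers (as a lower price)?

For a small subsidy around the equilibrium, the benefit split depends on the relative slopes, which at a point are proportional to the elasticities.
Buyer share = εs/(εs + |εd|) = 1.7/(1.7 + 1.3) = 17/30; seller share = |εd|/(εs + |εd|) = 13/30.

Consumer share = 17/30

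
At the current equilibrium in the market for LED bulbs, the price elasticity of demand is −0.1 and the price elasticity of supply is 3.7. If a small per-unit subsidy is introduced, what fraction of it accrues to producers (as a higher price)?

For a small subsidy around the equilibrium, the benefit split depends on the relative slopes, which at a point are proportional to the elasticities.
Buyer share = εs/(εs + |εd|) = 3.7/(3.7 + 0.1) = 37/38; seller share = |εd|/(εs + |εd|) = 1/38.
So producers capture 1/38 of the subsidy.

Producer share = 1/38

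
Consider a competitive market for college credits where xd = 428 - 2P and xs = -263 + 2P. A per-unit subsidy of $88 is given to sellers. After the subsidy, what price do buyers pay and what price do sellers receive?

Pre-subsidy: 428 - 2P = -263 + 2P gives P* = 172.75, x* = 82.5.
With the subsidy, sellers receive Ps = Pb + 88 for each unit, where Pb is the price buyers pay.
Supply in terms of Pb becomes xs = -263 + 2(Pb + 88) = -87 + 2Pb. Setting this equal to demand: 428 - 2Pb = -87 + 2Pb, so Pb = 128.75.
Sellers receive Ps = 128.75 + 88 = 216.75; x' = 428 − 2·128.75 = 170.5.

Buyers pay $128.75; sellers receive $216.75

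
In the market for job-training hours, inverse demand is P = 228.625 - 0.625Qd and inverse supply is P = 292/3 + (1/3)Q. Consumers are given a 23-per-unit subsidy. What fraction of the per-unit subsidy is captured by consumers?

Consumer share = 15/23

Pre-subsidy: 228.625 - 0.625Q = 292/3 + (1/3)Q gives Q* = 137 and P* = 143.
With the rebate, buyers effectively pay Pb = Ps − 23, where Ps is the price sellers receive.
On the curves, Pb = 228.625 - 0.625Q and Ps = 292/3 + (1/3)Q; the wedge Ps − Pb = 23 gives 292/3 + (1/3)Q − (228.625 - 0.625Q) = 23, so Q' = 161.
Then Pb = 228.625 − 0.625·161 = 128 and Ps = 292/3 + (1/3)·161 = 151.
Buyers' price falls by P* − Pb = 143 − 128 = 15; sellers' price rises by Ps − P* = 151 − 143 = 8.
So consumers capture 15/23 = 15/23 of each unit of subsidy.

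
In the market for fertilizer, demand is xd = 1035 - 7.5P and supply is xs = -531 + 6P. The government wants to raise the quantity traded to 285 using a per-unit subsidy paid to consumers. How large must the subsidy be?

At x = 285, invert demand for the buyer price: Pb = (1035 − 285)/7.5 = 100; invert supply for the seller price: Ps = (285 − (-531))/6 = 136.
The subsidy must fill the gap: s = Ps − Pb = 136 − 100 = 36.

Required subsidy s = 36 per unit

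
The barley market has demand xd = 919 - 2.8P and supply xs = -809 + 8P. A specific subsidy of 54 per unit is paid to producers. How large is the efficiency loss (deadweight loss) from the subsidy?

Pre-subsidy: 919 - 2.8P = -809 + 8P gives P* = 160, x* = 471.
With the subsidy, sellers receive Ps = Pb + 54 for each unit, where Pb is the price buyers pay.
Supply in terms of Pb becomes xs = -809 + 8(Pb + 54) = -377 + 8Pb. Setting this equal to demand: 919 - 2.8Pb = -377 + 8Pb, so Pb = 120.
Sellers receive Ps = 120 + 54 = 174; x' = 919 − 2.8·120 = 583.
The subsidy expands output by 583 − 471 = 112 past the efficient level; on those units the gap between marginal cost and willingness to pay runs from 0 up to 54.
DWL = ½ × 54 × 112 = 3024.

Deadweight loss = 3024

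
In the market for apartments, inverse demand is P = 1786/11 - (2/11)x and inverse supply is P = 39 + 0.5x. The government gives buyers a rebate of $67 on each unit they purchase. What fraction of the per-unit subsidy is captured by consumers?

Pre-subsidy: 1786/11 - (2/11)x = 39 + 0.5x gives x* = 2714/15 and P* = 1942/15.
With the rebate, buyers effectively pay Pb = Ps − 67, where Ps is the price sellers receive.
On the curves, Pb = 1786/11 - (2/11)x and Ps = 39 + 0.5x; the wedge Ps − Pb = 67 gives 39 + 0.5x − (1786/11 - (2/11)x) = 67, so x' = 279.2.
Then Pb = 1786/11 − (2/11)·279.2 = 111.6 and Ps = 39 + 0.5·279.2 = 178.6.
Buyers' price falls by P* − Pb = 1942/15 − 111.6 = 268/15; sellers' price rises by Ps − P* = 178.6 − 1942/15 = 737/15.
So consumers capture (268/15)/67 = 4/15 of each unit of subsidy.

Consumer share = 4/15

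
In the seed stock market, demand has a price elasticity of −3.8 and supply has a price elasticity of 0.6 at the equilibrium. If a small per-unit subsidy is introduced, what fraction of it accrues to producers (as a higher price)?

Producer share = 19/22

For a small subsidy around the equilibrium, the benefit split depends on the relative slopes, which at a point are proportional to the elasticities.
Buyer share = εs/(εs + |εd|) = 0.6/(0.6 + 3.8) = 3/22; seller share = |εd|/(εs + |εd|) = 19/22.
So producers capture 19/22 of the subsidy.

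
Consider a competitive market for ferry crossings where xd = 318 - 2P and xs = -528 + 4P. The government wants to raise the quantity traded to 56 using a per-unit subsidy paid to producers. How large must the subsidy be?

At x = 56, invert demand for the buyer price: Pb = (318 − 56)/2 = 131; invert supply for the seller price: Ps = (56 − (-528))/4 = 146.
The subsidy must fill the gap: s = Ps − Pb = 146 − 131 = 15.

Required subsidy s = 15 per unit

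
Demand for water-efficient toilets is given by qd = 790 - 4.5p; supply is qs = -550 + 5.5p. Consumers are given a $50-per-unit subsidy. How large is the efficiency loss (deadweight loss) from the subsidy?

Deadweight loss = $3093.75

Pre-subsidy: 790 - 4.5p = -550 + 5.5p gives p* = 134, q* = 187.
With the rebate, buyers effectively pay pb = ps − 50, where ps is the price sellers receive.
Demand in terms of ps becomes qd = 790 − 4.5(ps − 50) = 1015 - 4.5ps. Setting this equal to supply: 1015 - 4.5ps = -550 + 5.5ps, so ps = 156.5.
Buyers pay pb = 156.5 − 50 = 106.5; q' = -550 + 5.5·156.5 = 310.75.
The subsidy expands output by 310.75 − 187 = 123.75 past the efficient level; on those units the gap between marginal cost and willingness to pay runs from 0 up to 50.
DWL = ½ × 50 × 123.75 = 3093.75.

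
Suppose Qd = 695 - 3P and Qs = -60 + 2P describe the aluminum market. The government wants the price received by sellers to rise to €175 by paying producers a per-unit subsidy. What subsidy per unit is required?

Required subsidy s = €40 per unit

At a seller price of 175, quantity supplied is -60 + 2·175 = 290.
Buyers absorb 290 only when they pay Pb with 695 − 3·Pb = 290, i.e. Pb = 135.
s = Ps − Pb = 175 − 135 = 40.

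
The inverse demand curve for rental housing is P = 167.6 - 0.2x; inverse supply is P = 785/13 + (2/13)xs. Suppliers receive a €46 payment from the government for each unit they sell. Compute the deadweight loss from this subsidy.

Deadweight loss = €2990

Pre-subsidy: 167.6 - 0.2x = 785/13 + (2/13)x gives x* = 303 and P* = 107.
With the subsidy, sellers receive Ps = Pb + 46 for each unit, where Pb is the price buyers pay.
On the curves, Pb = 167.6 - 0.2x and Ps = 785/13 + (2/13)x; the wedge Ps − Pb = 46 gives 785/13 + (2/13)x − (167.6 - 0.2x) = 46, so x' = 433.
Then Pb = 167.6 − 0.2·433 = 81 and Ps = 785/13 + (2/13)·433 = 127.
The subsidy expands output by 433 − 303 = 130 past the efficient level; on those units the gap between marginal cost and willingness to pay runs from 0 up to 46.
DWL = ½ × 46 × 130 = 2990.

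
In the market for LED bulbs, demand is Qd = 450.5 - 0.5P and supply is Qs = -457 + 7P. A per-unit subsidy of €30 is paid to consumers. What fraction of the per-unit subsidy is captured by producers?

Producer share = 1/15

Pre-subsidy: 450.5 - 0.5P = -457 + 7P gives P* = 121, Q* = 390.
With the rebate, buyers effectively pay Pb = Ps − 30, where Ps is the price sellers receive.
Demand in terms of Ps becomes Qd = 450.5 − 0.5(Ps − 30) = 465.5 - 0.5Ps. Setting this equal to supply: 465.5 - 0.5Ps = -457 + 7Ps, so Ps = 123.
Buyers pay Pb = 123 − 30 = 93; Q' = -457 + 7·123 = 404.
Buyers' price falls by P* − Pb = 121 − 93 = 28; sellers' price rises by Ps − P* = 123 − 121 = 2.
So producers capture 2/30 = 1/15 of each unit of subsidy.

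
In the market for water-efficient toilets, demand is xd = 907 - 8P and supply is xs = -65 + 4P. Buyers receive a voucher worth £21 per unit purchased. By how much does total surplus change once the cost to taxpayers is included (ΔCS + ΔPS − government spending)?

Pre-subsidy: 907 - 8P = -65 + 4P gives P* = 81, x* = 259.
With the rebate, buyers effectively pay Pb = Ps − 21, where Ps is the price sellers receive.
Demand in terms of Ps becomes xd = 907 − 8(Ps − 21) = 1075 - 8Ps. Setting this equal to supply: 1075 - 8Ps = -65 + 4Ps, so Ps = 95.
Buyers pay Pb = 95 − 21 = 74; x' = -65 + 4·95 = 315.
ΔCS = ½(259 + 315)(81 − 74) = 2009; ΔPS = ½(259 + 315)(95 − 81) = 4018.
Government spending = 21 × 315 = 6615.
Net change = 2009 + 4018 − 6615 = -588. The loss equals the DWL triangle ½·21·56.

Net change in total surplus = -£588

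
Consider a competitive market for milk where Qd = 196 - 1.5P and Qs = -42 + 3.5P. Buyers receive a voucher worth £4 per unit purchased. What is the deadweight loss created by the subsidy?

Pre-subsidy: 196 - 1.5P = -42 + 3.5P gives P* = 47.6, Q* = 124.6.
With the rebate, buyers effectively pay Pb = Ps − 4, where Ps is the price sellers receive.
Demand in terms of Ps becomes Qd = 196 − 1.5(Ps − 4) = 202 - 1.5Ps. Setting this equal to supply: 202 - 1.5Ps = -42 + 3.5Ps, so Ps = 48.8.
Buyers pay Pb = 48.8 − 4 = 44.8; Q' = -42 + 3.5·48.8 = 128.8.
The subsidy expands output by 128.8 − 124.6 = 4.2 past the efficient level; on those units the gap between marginal cost and willingness to pay runs from 0 up to 4.
DWL = ½ × 4 × 4.2 = 8.4.

Deadweight loss = £8.4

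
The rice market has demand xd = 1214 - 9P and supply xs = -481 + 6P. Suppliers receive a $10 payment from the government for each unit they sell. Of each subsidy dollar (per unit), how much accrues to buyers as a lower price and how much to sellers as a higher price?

Pre-subsidy: 1214 - 9P = -481 + 6P gives P* = 113, x* = 197.
With the subsidy, sellers receive Ps = Pb + 10 for each unit, where Pb is the price buyers pay.
Supply in terms of Pb becomes xs = -481 + 6(Pb + 10) = -421 + 6Pb. Setting this equal to demand: 1214 - 9Pb = -421 + 6Pb, so Pb = 109.
Sellers receive Ps = 109 + 10 = 119; x' = 1214 − 9·109 = 233.
Buyers' price falls by P* − Pb = 113 − 109 = 4; sellers' price rises by Ps − P* = 119 − 113 = 6.

Buyers gain $4 per unit; sellers gain $6 per unit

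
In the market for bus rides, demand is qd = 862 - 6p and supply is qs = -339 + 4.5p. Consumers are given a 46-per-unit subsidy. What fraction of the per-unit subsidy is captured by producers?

Producer share = 4/7

Pre-subsidy: 862 - 6p = -339 + 4.5p gives p* = 2402/21, q* = 1230/7.
With the rebate, buyers effectively pay pb = ps − 46, where ps is the price sellers receive.
Demand in terms of ps becomes qd = 862 − 6(ps − 46) = 1138 - 6ps. Setting this equal to supply: 1138 - 6ps = -339 + 4.5ps, so ps = 422/3.
Buyers pay pb = 422/3 − 46 = 284/3; q' = -339 + 4.5·(422/3) = 294.
Buyers' price falls by p* − pb = 2402/21 − 284/3 = 138/7; sellers' price rises by ps − p* = 422/3 − 2402/21 = 184/7.
So producers capture (184/7)/46 = 4/7 of each unit of subsidy.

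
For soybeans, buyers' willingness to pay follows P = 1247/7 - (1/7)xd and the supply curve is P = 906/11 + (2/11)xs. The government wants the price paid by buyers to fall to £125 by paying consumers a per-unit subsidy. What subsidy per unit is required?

Required subsidy s = £25 per unit

At a buyer price of 125, quantity demanded is 1247 − 7·125 = 372.
Sellers supply 372 only when they receive Ps = 906/11 + (2/11)·372 = 150.
s = Ps − Pb = 150 − 125 = 25.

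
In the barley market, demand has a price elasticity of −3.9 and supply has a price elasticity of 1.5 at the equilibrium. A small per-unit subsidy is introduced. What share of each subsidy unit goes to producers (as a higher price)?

Producer share = 13/18

For a small subsidy around the equilibrium, the benefit split depends on the relative slopes, which at a point are proportional to the elasticities.
Buyer share = εs/(εs + |εd|) = 1.5/(1.5 + 3.9) = 5/18; seller share = |εd|/(εs + |εd|) = 13/18.
So producers capture 13/18 of the subsidy.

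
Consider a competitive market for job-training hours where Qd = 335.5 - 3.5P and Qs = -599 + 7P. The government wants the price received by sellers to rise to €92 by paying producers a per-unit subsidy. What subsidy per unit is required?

At a seller price of 92, quantity supplied is -599 + 7·92 = 45.
Buyers absorb 45 only when they pay Pb with 335.5 − 3.5·Pb = 45, i.e. Pb = 83.
s = Ps − Pb = 92 − 83 = 9.

Required subsidy s = €9 per unit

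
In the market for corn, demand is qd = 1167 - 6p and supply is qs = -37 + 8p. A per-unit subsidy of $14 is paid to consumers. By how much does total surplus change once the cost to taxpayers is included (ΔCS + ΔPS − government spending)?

Pre-subsidy: 1167 - 6p = -37 + 8p gives p* = 86, q* = 651.
With the rebate, buyers effectively pay pb = ps − 14, where ps is the price sellers receive.
Demand in terms of ps becomes qd = 1167 − 6(ps − 14) = 1251 - 6ps. Setting this equal to supply: 1251 - 6ps = -37 + 8ps, so ps = 92.
Buyers pay pb = 92 − 14 = 78; q' = -37 + 8·92 = 699.
ΔCS = ½(651 + 699)(86 − 78) = 5400; ΔPS = ½(651 + 699)(92 − 86) = 4050.
Government spending = 14 × 699 = 9786.
Net change = 5400 + 4050 − 9786 = -336. The loss equals the DWL triangle ½·14·48.

Net change in total surplus = -$336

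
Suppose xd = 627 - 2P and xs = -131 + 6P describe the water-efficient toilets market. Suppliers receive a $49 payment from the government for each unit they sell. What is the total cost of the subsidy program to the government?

Pre-subsidy: 627 - 2P = -131 + 6P gives P* = 94.75, x* = 437.5.
With the subsidy, sellers receive Ps = Pb + 49 for each unit, where Pb is the price buyers pay.
Supply in terms of Pb becomes xs = -131 + 6(Pb + 49) = 163 + 6Pb. Setting this equal to demand: 627 - 2Pb = 163 + 6Pb, so Pb = 58.
Sellers receive Ps = 58 + 49 = 107; x' = 627 − 2·58 = 511.
Government outlay = subsidy × quantity = 49 × 511 = 25039.

Government cost = $25039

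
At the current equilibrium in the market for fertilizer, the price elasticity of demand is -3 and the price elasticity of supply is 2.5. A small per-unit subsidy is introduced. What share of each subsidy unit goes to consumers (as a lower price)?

Consumer share = 5/11

For a small subsidy around the equilibrium, the benefit split depends on the relative slopes, which at a point are proportional to the elasticities.
Buyer share = εs/(εs + |εd|) = 2.5/(2.5 + 3) = 5/11; seller share = |εd|/(εs + |εd|) = 6/11.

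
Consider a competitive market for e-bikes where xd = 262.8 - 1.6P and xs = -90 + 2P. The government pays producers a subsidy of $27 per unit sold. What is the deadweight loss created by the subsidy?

Pre-subsidy: 262.8 - 1.6P = -90 + 2P gives P* = 98, x* = 106.
With the subsidy, sellers receive Ps = Pb + 27 for each unit, where Pb is the price buyers pay.
Supply in terms of Pb becomes xs = -90 + 2(Pb + 27) = -36 + 2Pb. Setting this equal to demand: 262.8 - 1.6Pb = -36 + 2Pb, so Pb = 83.
Sellers receive Ps = 83 + 27 = 110; x' = 262.8 − 1.6·83 = 130.
The subsidy expands output by 130 − 106 = 24 past the efficient level; on those units the gap between marginal cost and willingness to pay runs from 0 up to 27.
DWL = ½ × 27 × 24 = 324.

Deadweight loss = $324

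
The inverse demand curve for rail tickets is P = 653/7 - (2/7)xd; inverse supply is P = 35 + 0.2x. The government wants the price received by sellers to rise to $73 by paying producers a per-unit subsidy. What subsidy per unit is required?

At a seller price of 73, quantity supplied is -175 + 5·73 = 190.
Buyers absorb 190 only when they pay Pb = 653/7 − (2/7)·190 = 39.
s = Ps − Pb = 73 − 39 = 34.

Required subsidy s = $34 per unit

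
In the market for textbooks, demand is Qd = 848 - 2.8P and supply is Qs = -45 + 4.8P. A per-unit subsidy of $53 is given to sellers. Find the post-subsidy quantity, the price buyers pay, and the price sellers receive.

Pre-subsidy: 848 - 2.8P = -45 + 4.8P gives P* = 117.5, Q* = 519.
With the subsidy, sellers receive Ps = Pb + 53 for each unit, where Pb is the price buyers pay.
Supply in terms of Pb becomes Qs = -45 + 4.8(Pb + 53) = 209.4 + 4.8Pb. Setting this equal to demand: 848 - 2.8Pb = 209.4 + 4.8Pb, so Pb = 3193/38.
Sellers receive Ps = 3193/38 + 53 = 5207/38; Q' = 848 − 2.8·(3193/38) = 58209/95.

Q' = 58209/95; buyers pay 3193/38; sellers receive 5207/38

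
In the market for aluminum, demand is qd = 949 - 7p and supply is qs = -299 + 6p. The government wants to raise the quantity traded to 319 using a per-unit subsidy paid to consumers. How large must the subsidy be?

At q = 319, invert demand for the buyer price: pb = (949 − 319)/7 = 90; invert supply for the seller price: ps = (319 − (-299))/6 = 103.
The subsidy must fill the gap: s = ps − pb = 103 − 90 = 13.

Required subsidy s = 13 per unit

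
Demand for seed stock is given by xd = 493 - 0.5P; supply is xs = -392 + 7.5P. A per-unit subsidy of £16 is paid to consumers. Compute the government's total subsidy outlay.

Government cost = £7123

Pre-subsidy: 493 - 0.5P = -392 + 7.5P gives P* = 110.625, x* = 437.6875.
With the rebate, buyers effectively pay Pb = Ps − 16, where Ps is the price sellers receive.
Demand in terms of Ps becomes xd = 493 − 0.5(Ps − 16) = 501 - 0.5Ps. Setting this equal to supply: 501 - 0.5Ps = -392 + 7.5Ps, so Ps = 111.625.
Buyers pay Pb = 111.625 − 16 = 95.625; x' = -392 + 7.5·111.625 = 445.1875.
Government outlay = subsidy × quantity = 16 × 445.1875 = 7123.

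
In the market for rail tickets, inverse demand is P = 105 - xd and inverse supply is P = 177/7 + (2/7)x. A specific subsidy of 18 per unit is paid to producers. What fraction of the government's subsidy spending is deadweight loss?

DWL / government spending = 7/76

Pre-subsidy: 105 - x = 177/7 + (2/7)x gives x* = 62 and P* = 43.
With the subsidy, sellers receive Ps = Pb + 18 for each unit, where Pb is the price buyers pay.
On the curves, Pb = 105 - x and Ps = 177/7 + (2/7)x; the wedge Ps − Pb = 18 gives 177/7 + (2/7)x − (105 - x) = 18, so x' = 76.
Then Pb = 105 − 1·76 = 29 and Ps = 177/7 + (2/7)·76 = 47.
ΔCS = ½(62 + 76)(43 − 29) = 966; ΔPS = ½(62 + 76)(47 − 43) = 276.
Government spending = 18 × 76 = 1368.
DWL = ½ × 18 × (76 − 62) = 126; fraction = 126 / 1368 = 7/76.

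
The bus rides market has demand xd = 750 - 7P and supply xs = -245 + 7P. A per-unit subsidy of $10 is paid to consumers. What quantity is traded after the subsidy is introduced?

Pre-subsidy: 750 - 7P = -245 + 7P gives P* = 995/14, x* = 252.5.
With the rebate, buyers effectively pay Pb = Ps − 10, where Ps is the price sellers receive.
Demand in terms of Ps becomes xd = 750 − 7(Ps − 10) = 820 - 7Ps. Setting this equal to supply: 820 - 7Ps = -245 + 7Ps, so Ps = 1065/14.
Buyers pay Pb = 1065/14 − 10 = 925/14; x' = -245 + 7·(1065/14) = 287.5.

x' = 287.5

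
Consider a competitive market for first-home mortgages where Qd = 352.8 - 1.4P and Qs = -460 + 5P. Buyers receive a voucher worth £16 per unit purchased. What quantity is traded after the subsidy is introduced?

Q' = 192.5

Pre-subsidy: 352.8 - 1.4P = -460 + 5P gives P* = 127, Q* = 175.
With the rebate, buyers effectively pay Pb = Ps − 16, where Ps is the price sellers receive.
Demand in terms of Ps becomes Qd = 352.8 − 1.4(Ps − 16) = 375.2 - 1.4Ps. Setting this equal to supply: 375.2 - 1.4Ps = -460 + 5Ps, so Ps = 130.5.
Buyers pay Pb = 130.5 − 16 = 114.5; Q' = -460 + 5·130.5 = 192.5.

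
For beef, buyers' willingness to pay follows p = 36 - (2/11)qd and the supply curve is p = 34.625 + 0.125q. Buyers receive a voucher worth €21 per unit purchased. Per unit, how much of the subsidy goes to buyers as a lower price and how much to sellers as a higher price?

Buyers gain 112/9 per unit; sellers gain 77/9 per unit

Pre-subsidy: 36 - (2/11)q = 34.625 + 0.125q gives q* = 121/27 and p* = 950/27.
With the rebate, buyers effectively pay pb = ps − 21, where ps is the price sellers receive.
On the curves, pb = 36 - (2/11)q and ps = 34.625 + 0.125q; the wedge ps − pb = 21 gives 34.625 + 0.125q − (36 - (2/11)q) = 21, so q' = 1969/27.
Then pb = 36 − (2/11)·(1969/27) = 614/27 and ps = 34.625 + 0.125·(1969/27) = 1181/27.
Buyers' price falls by p* − pb = 950/27 − 614/27 = 112/9; sellers' price rises by ps − p* = 1181/27 − 950/27 = 77/9.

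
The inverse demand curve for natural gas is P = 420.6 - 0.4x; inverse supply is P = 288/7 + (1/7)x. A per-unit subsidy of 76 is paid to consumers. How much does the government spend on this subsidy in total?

Government cost = 63764

Pre-subsidy: 420.6 - 0.4x = 288/7 + (1/7)x gives x* = 699 and P* = 141.
With the rebate, buyers effectively pay Pb = Ps − 76, where Ps is the price sellers receive.
On the curves, Pb = 420.6 - 0.4x and Ps = 288/7 + (1/7)x; the wedge Ps − Pb = 76 gives 288/7 + (1/7)x − (420.6 - 0.4x) = 76, so x' = 839.
Then Pb = 420.6 − 0.4·839 = 85 and Ps = 288/7 + (1/7)·839 = 161.
Government outlay = subsidy × quantity = 76 × 839 = 63764.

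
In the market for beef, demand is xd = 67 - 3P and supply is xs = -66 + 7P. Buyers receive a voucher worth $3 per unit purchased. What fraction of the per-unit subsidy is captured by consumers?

Consumer share = 0.7

Pre-subsidy: 67 - 3P = -66 + 7P gives P* = 13.3, x* = 27.1.
With the rebate, buyers effectively pay Pb = Ps − 3, where Ps is the price sellers receive.
Demand in terms of Ps becomes xd = 67 − 3(Ps − 3) = 76 - 3Ps. Setting this equal to supply: 76 - 3Ps = -66 + 7Ps, so Ps = 14.2.
Buyers pay Pb = 14.2 − 3 = 11.2; x' = -66 + 7·14.2 = 33.4.
Buyers' price falls by P* − Pb = 13.3 − 11.2 = 2.1; sellers' price rises by Ps − P* = 14.2 − 13.3 = 0.9.
So consumers capture 2.1/3 = 0.7 of each unit of subsidy.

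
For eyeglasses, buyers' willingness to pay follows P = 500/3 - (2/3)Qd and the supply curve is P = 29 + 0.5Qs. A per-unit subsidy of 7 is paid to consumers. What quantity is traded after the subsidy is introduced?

Q' = 124

Pre-subsidy: 500/3 - (2/3)Q = 29 + 0.5Q gives Q* = 118 and P* = 88.
With the rebate, buyers effectively pay Pb = Ps − 7, where Ps is the price sellers receive.
On the curves, Pb = 500/3 - (2/3)Q and Ps = 29 + 0.5Q; the wedge Ps − Pb = 7 gives 29 + 0.5Q − (500/3 - (2/3)Q) = 7, so Q' = 124.
Then Pb = 500/3 − (2/3)·124 = 84 and Ps = 29 + 0.5·124 = 91.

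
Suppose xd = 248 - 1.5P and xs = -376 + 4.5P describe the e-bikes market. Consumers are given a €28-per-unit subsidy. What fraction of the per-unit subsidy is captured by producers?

Pre-subsidy: 248 - 1.5P = -376 + 4.5P gives P* = 104, x* = 92.
With the rebate, buyers effectively pay Pb = Ps − 28, where Ps is the price sellers receive.
Demand in terms of Ps becomes xd = 248 − 1.5(Ps − 28) = 290 - 1.5Ps. Setting this equal to supply: 290 - 1.5Ps = -376 + 4.5Ps, so Ps = 111.
Buyers pay Pb = 111 − 28 = 83; x' = -376 + 4.5·111 = 123.5.
Buyers' price falls by P* − Pb = 104 − 83 = 21; sellers' price rises by Ps − P* = 111 − 104 = 7.
So producers capture 7/28 = 0.25 of each unit of subsidy.

Producer share = 0.25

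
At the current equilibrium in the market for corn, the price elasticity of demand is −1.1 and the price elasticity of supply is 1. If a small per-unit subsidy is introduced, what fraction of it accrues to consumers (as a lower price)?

For a small subsidy around the equilibrium, the benefit split depends on the relative slopes, which at a point are proportional to the elasticities.
Buyer share = εs/(εs + |εd|) = 1/(1 + 1.1) = 10/21; seller share = |εd|/(εs + |εd|) = 11/21.

Consumer share = 10/21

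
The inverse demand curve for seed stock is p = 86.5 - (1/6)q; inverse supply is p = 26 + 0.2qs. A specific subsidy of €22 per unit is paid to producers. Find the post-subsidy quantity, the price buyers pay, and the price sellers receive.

q' = 225; buyers pay €49; sellers receive €71

Pre-subsidy: 86.5 - (1/6)q = 26 + 0.2q gives q* = 165 and p* = 59.
With the subsidy, sellers receive ps = pb + 22 for each unit, where pb is the price buyers pay.
On the curves, pb = 86.5 - (1/6)q and ps = 26 + 0.2q; the wedge ps − pb = 22 gives 26 + 0.2q − (86.5 - (1/6)q) = 22, so q' = 225.
Then pb = 86.5 − (1/6)·225 = 49 and ps = 26 + 0.2·225 = 71.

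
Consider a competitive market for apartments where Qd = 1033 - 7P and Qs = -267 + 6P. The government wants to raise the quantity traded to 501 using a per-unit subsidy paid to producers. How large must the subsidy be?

Required subsidy s = 52 per unit

At Q = 501, invert demand for the buyer price: Pb = (1033 − 501)/7 = 76; invert supply for the seller price: Ps = (501 − (-267))/6 = 128.
The subsidy must fill the gap: s = Ps − Pb = 128 − 76 = 52.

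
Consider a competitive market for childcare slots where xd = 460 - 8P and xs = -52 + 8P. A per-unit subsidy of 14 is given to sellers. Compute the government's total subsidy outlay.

Government cost = 3640

Pre-subsidy: 460 - 8P = -52 + 8P gives P* = 32, x* = 204.
With the subsidy, sellers receive Ps = Pb + 14 for each unit, where Pb is the price buyers pay.
Supply in terms of Pb becomes xs = -52 + 8(Pb + 14) = 60 + 8Pb. Setting this equal to demand: 460 - 8Pb = 60 + 8Pb, so Pb = 25.
Sellers receive Ps = 25 + 14 = 39; x' = 460 − 8·25 = 260.
Government outlay = subsidy × quantity = 14 × 260 = 3640.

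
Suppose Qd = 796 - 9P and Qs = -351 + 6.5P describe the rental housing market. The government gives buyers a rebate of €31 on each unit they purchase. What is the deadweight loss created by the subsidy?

Pre-subsidy: 796 - 9P = -351 + 6.5P gives P* = 74, Q* = 130.
With the rebate, buyers effectively pay Pb = Ps − 31, where Ps is the price sellers receive.
Demand in terms of Ps becomes Qd = 796 − 9(Ps − 31) = 1075 - 9Ps. Setting this equal to supply: 1075 - 9Ps = -351 + 6.5Ps, so Ps = 92.
Buyers pay Pb = 92 − 31 = 61; Q' = -351 + 6.5·92 = 247.
The subsidy expands output by 247 − 130 = 117 past the efficient level; on those units the gap between marginal cost and willingness to pay runs from 0 up to 31.
DWL = ½ × 31 × 117 = 1813.5.

Deadweight loss = €1813.5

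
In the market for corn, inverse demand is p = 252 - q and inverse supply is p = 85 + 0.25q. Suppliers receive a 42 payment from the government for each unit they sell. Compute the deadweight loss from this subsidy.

Deadweight loss = 705.6

Pre-subsidy: 252 - q = 85 + 0.25q gives q* = 133.6 and p* = 118.4.
With the subsidy, sellers receive ps = pb + 42 for each unit, where pb is the price buyers pay.
On the curves, pb = 252 - q and ps = 85 + 0.25q; the wedge ps − pb = 42 gives 85 + 0.25q − (252 - q) = 42, so q' = 167.2.
Then pb = 252 − 1·167.2 = 84.8 and ps = 85 + 0.25·167.2 = 126.8.
The subsidy expands output by 167.2 − 133.6 = 33.6 past the efficient level; on those units the gap between marginal cost and willingness to pay runs from 0 up to 42.
DWL = ½ × 42 × 33.6 = 705.6.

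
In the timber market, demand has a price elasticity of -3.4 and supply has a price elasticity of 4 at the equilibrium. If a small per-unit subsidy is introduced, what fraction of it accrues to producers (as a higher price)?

Producer share = 17/37

For a small subsidy around the equilibrium, the benefit split depends on the relative slopes, which at a point are proportional to the elasticities.
Buyer share = εs/(εs + |εd|) = 4/(4 + 3.4) = 20/37; seller share = |εd|/(εs + |εd|) = 17/37.
So producers capture 17/37 of the subsidy.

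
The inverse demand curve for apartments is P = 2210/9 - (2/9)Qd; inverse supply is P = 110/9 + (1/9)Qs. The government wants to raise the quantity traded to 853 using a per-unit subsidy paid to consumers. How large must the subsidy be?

Required subsidy s = 51 per unit

At Q = 853, from the demand curve buyers pay Pb = 2210/9 − (2/9)·853 = 56; from the supply curve sellers need Ps = 110/9 + (1/9)·853 = 107.
The subsidy must fill the gap: s = Ps − Pb = 107 − 56 = 51.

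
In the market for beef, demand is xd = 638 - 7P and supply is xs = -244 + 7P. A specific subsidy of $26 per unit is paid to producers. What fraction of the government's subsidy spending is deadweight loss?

Pre-subsidy: 638 - 7P = -244 + 7P gives P* = 63, x* = 197.
With the subsidy, sellers receive Ps = Pb + 26 for each unit, where Pb is the price buyers pay.
Supply in terms of Pb becomes xs = -244 + 7(Pb + 26) = -62 + 7Pb. Setting this equal to demand: 638 - 7Pb = -62 + 7Pb, so Pb = 50.
Sellers receive Ps = 50 + 26 = 76; x' = 638 − 7·50 = 288.
ΔCS = ½(197 + 288)(63 − 50) = 3152.5; ΔPS = ½(197 + 288)(76 − 63) = 3152.5.
Government spending = 26 × 288 = 7488.
DWL = ½ × 26 × (288 − 197) = 1183; fraction = 1183 / 7488 = 91/576.

DWL / government spending = 91/576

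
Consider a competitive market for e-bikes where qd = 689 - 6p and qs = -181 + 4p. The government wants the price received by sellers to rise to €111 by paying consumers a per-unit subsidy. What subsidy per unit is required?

At a seller price of 111, quantity supplied is -181 + 4·111 = 263.
Buyers absorb 263 only when they pay pb with 689 − 6·pb = 263, i.e. pb = 71.
s = ps − pb = 111 − 71 = 40.

Required subsidy s = €40 per unit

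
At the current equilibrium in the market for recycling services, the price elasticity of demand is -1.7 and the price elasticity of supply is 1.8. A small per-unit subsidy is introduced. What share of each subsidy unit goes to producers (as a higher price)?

Producer share = 17/35

For a small subsidy around the equilibrium, the benefit split depends on the relative slopes, which at a point are proportional to the elasticities.
Buyer share = εs/(εs + |εd|) = 1.8/(1.8 + 1.7) = 18/35; seller share = |εd|/(εs + |εd|) = 17/35.
So producers capture 17/35 of the subsidy.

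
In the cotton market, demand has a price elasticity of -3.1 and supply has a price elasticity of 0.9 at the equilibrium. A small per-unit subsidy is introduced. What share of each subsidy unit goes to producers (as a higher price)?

For a small subsidy around the equilibrium, the benefit split depends on the relative slopes, which at a point are proportional to the elasticities.
Buyer share = εs/(εs + |εd|) = 0.9/(0.9 + 3.1) = 0.225; seller share = |εd|/(εs + |εd|) = 0.775.
So producers capture 0.775 of the subsidy.

Producer share = 0.775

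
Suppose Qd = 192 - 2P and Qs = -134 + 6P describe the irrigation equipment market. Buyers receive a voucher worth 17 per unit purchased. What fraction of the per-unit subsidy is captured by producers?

Pre-subsidy: 192 - 2P = -134 + 6P gives P* = 40.75, Q* = 110.5.
With the rebate, buyers effectively pay Pb = Ps − 17, where Ps is the price sellers receive.
Demand in terms of Ps becomes Qd = 192 − 2(Ps − 17) = 226 - 2Ps. Setting this equal to supply: 226 - 2Ps = -134 + 6Ps, so Ps = 45.
Buyers pay Pb = 45 − 17 = 28; Q' = -134 + 6·45 = 136.
Buyers' price falls by P* − Pb = 40.75 − 28 = 12.75; sellers' price rises by Ps − P* = 45 − 40.75 = 4.25.
So producers capture 4.25/17 = 0.25 of each unit of subsidy.

Producer share = 0.25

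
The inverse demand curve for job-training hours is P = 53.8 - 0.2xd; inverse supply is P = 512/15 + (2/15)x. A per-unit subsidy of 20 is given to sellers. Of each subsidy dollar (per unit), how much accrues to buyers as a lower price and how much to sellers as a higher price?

Pre-subsidy: 53.8 - 0.2x = 512/15 + (2/15)x gives x* = 59 and P* = 42.
With the subsidy, sellers receive Ps = Pb + 20 for each unit, where Pb is the price buyers pay.
On the curves, Pb = 53.8 - 0.2x and Ps = 512/15 + (2/15)x; the wedge Ps − Pb = 20 gives 512/15 + (2/15)x − (53.8 - 0.2x) = 20, so x' = 119.
Then Pb = 53.8 − 0.2·119 = 30 and Ps = 512/15 + (2/15)·119 = 50.
Buyers' price falls by P* − Pb = 42 − 30 = 12; sellers' price rises by Ps − P* = 50 − 42 = 8.

Buyers gain 12 per unit; sellers gain 8 per unit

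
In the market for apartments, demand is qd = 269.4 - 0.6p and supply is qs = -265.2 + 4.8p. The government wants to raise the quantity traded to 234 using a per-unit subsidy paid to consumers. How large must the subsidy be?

At q = 234, invert demand for the buyer price: pb = (269.4 − 234)/0.6 = 59; invert supply for the seller price: ps = (234 − (-265.2))/4.8 = 104.
The subsidy must fill the gap: s = ps − pb = 104 − 59 = 45.

Required subsidy s = 45 per unit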